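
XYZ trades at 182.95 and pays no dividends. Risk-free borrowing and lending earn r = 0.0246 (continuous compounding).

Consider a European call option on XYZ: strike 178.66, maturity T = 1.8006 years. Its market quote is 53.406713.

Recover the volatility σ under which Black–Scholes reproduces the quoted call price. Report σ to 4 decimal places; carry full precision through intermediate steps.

sigma = 0.5076

At σ = 0.5076 the Black–Scholes value reproduces the quote:
σ√T = 0.5076·√1.8006 = 0.681130
d₁ = (ln(S/K) + (r+σ²/2)T) / (σ√T) = (ln(182.95/178.66) + (0.0246+0.5076²/2)·1.8006) / 0.681130 = (0.023728 + 0.276264) / 0.681130 = 0.440433
d₂ = d₁ − σ√T = 0.440433 − 0.681130 = -0.240697
e^{−rT} = 0.956672
N(d₁) = 0.670188,  N(d₂) = 0.404895
V = S·N(d₁) − K·e^{−rT}·N(d₂) = 122.610946 − 69.204233 = 53.406713 (the observed quote) — the price is monotone increasing in volatility, hence this σ is the only solution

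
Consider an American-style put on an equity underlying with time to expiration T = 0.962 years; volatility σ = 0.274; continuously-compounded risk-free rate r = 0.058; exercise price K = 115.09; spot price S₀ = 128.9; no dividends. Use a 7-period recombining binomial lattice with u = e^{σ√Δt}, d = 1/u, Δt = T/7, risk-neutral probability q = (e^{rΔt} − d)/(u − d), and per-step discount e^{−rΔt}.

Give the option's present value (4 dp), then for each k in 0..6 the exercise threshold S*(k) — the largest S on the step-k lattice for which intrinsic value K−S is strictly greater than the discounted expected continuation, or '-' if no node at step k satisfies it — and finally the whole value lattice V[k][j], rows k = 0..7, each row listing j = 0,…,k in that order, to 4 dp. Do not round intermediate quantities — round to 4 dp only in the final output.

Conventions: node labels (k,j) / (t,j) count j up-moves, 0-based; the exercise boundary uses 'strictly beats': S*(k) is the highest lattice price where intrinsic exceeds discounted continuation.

Δt=0.13743  u=1.10691  d=0.90341  q=0.51395  discount=0.99206
step 7 (expiry): payoffs max(K−S,0) = 51.7822 37.5217 20.0488 0.0000 0.0000 0.0000 0.0000 0.0000
step 6: (k=6,j=0): S=70.0762, K−S=45.0138, hold=44.1000 ⇒ V=45.0138 exercise | (k=6,j=1): S=85.8614, K−S=29.2286, hold=28.3148 ⇒ V=29.2286 exercise | (k=6,j=2): S=105.2024, K−S=9.8876, hold=9.6673 ⇒ V=9.8876 exercise | (k=6,j=3): S=128.9000, K−S=0.0000, hold=0.0000 ⇒ V=0.0000 continue | (k=6,j=4): S=157.9357, K−S=0.0000, hold=0.0000 ⇒ V=0.0000 continue | (k=6,j=5): S=193.5119, K−S=0.0000, hold=0.0000 ⇒ V=0.0000 continue | (k=6,j=6): S=237.1019, K−S=0.0000, hold=0.0000 ⇒ V=0.0000 continue  boundary S*=105.2024
step 5: (k=5,j=0): S=77.5683, K−S=37.5217, hold=36.6079 ⇒ V=37.5217 exercise | (k=5,j=1): S=95.0412, K−S=20.0488, hold=19.1351 ⇒ V=20.0488 exercise | (k=5,j=2): S=116.4499, K−S=0.0000, hold=4.7677 ⇒ V=4.7677 continue | (k=5,j=3): S=142.6812, K−S=0.0000, hold=0.0000 ⇒ V=0.0000 continue | (k=5,j=4): S=174.8212, K−S=0.0000, hold=0.0000 ⇒ V=0.0000 continue | (k=5,j=5): S=214.2009, K−S=0.0000, hold=0.0000 ⇒ V=0.0000 continue  boundary S*=95.0412
step 4: (k=4,j=0): S=85.8614, K−S=29.2286, hold=28.3148 ⇒ V=29.2286 exercise | (k=4,j=1): S=105.2024, K−S=9.8876, hold=12.0982 ⇒ V=12.0982 continue | (k=4,j=2): S=128.9000, K−S=0.0000, hold=2.2989 ⇒ V=2.2989 continue | (k=4,j=3): S=157.9357, K−S=0.0000, hold=0.0000 ⇒ V=0.0000 continue | (k=4,j=4): S=193.5119, K−S=0.0000, hold=0.0000 ⇒ V=0.0000 continue  boundary S*=85.8614
step 3: (k=3,j=0): S=95.0412, K−S=20.0488, hold=20.2622 ⇒ V=20.2622 continue | (k=3,j=1): S=116.4499, K−S=0.0000, hold=7.0058 ⇒ V=7.0058 continue | (k=3,j=2): S=142.6812, K−S=0.0000, hold=1.1085 ⇒ V=1.1085 continue | (k=3,j=3): S=174.8212, K−S=0.0000, hold=0.0000 ⇒ V=0.0000 continue  boundary S*=-
step 2: (k=2,j=0): S=105.2024, K−S=9.8876, hold=13.3423 ⇒ V=13.3423 continue | (k=2,j=1): S=128.9000, K−S=0.0000, hold=3.9433 ⇒ V=3.9433 continue | (k=2,j=2): S=157.9357, K−S=0.0000, hold=0.5345 ⇒ V=0.5345 continue  boundary S*=-
step 1: (k=1,j=0): S=116.4499, K−S=0.0000, hold=8.4441 ⇒ V=8.4441 continue | (k=1,j=1): S=142.6812, K−S=0.0000, hold=2.1739 ⇒ V=2.1739 continue  boundary S*=-
step 0: (k=0,j=0): S=128.9000, K−S=0.0000, hold=5.1801 ⇒ V=5.1801 continue  boundary S*=-

price = 5.1801
boundary = - - - - 85.8614 95.0412 105.2024
tree:
5.1801
8.4441 2.1739
13.3423 3.9433 0.5345
20.2622 7.0058 1.1085 0.0000
29.2286 12.0982 2.2989 0.0000 0.0000
37.5217 20.0488 4.7677 0.0000 0.0000 0.0000
45.0138 29.2286 9.8876 0.0000 0.0000 0.0000 0.0000
51.7822 37.5217 20.0488 0.0000 0.0000 0.0000 0.0000 0.0000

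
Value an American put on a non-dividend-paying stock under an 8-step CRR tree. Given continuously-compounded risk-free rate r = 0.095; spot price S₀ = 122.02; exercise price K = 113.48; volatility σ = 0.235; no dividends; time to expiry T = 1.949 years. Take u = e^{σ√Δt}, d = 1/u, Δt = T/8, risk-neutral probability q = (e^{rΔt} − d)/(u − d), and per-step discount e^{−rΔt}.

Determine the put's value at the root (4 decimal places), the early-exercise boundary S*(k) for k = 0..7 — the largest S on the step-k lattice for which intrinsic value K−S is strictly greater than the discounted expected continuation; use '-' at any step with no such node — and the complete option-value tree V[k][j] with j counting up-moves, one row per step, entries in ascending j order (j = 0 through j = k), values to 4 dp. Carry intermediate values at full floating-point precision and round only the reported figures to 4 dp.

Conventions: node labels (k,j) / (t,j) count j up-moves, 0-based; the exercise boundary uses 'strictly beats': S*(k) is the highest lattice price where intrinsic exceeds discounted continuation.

params: Δt=0.24363 u=1.12299 d=0.89048 q=0.57174 e^(-rΔt)=0.97712
t_8 payoffs: 65.2372 52.6410 36.7559 16.7232 0.0000 0.0000 0.0000 0.0000 0.0000
t_7: node(7,0) S=54.1761 payoff=59.3039 vs cont=56.7077 → 59.3039 [stop]  node(7,1) S=68.3215 payoff=45.1585 vs cont=42.5623 → 45.1585 [stop]  node(7,2) S=86.1602 payoff=27.3198 vs cont=24.7235 → 27.3198 [stop]  node(7,3) S=108.6566 payoff=4.8234 vs cont=6.9980 → 6.9980 [wait]  node(7,4) S=137.0269 payoff=0.0000 vs cont=0.0000 → 0.0000 [wait]  node(7,5) S=172.8046 payoff=0.0000 vs cont=0.0000 → 0.0000 [wait]  node(7,6) S=217.9239 payoff=0.0000 vs cont=0.0000 → 0.0000 [wait]  node(7,7) S=274.8239 payoff=0.0000 vs cont=0.0000 → 0.0000 [wait]  ⇒ S*(7)=86.1602
t_6: node(6,0) S=60.8390 payoff=52.6410 vs cont=50.0447 → 52.6410 [stop]  node(6,1) S=76.7241 payoff=36.7559 vs cont=34.1596 → 36.7559 [stop]  node(6,2) S=96.7568 payoff=16.7232 vs cont=15.3418 → 16.7232 [stop]  node(6,3) S=122.0200 payoff=0.0000 vs cont=2.9284 → 2.9284 [wait]  node(6,4) S=153.8794 payoff=0.0000 vs cont=0.0000 → 0.0000 [wait]  node(6,5) S=194.0574 payoff=0.0000 vs cont=0.0000 → 0.0000 [wait]  node(6,6) S=244.7257 payoff=0.0000 vs cont=0.0000 → 0.0000 [wait]  ⇒ S*(6)=96.7568
t_5: node(5,0) S=68.3215 payoff=45.1585 vs cont=42.5623 → 45.1585 [stop]  node(5,1) S=86.1602 payoff=27.3198 vs cont=24.7235 → 27.3198 [stop]  node(5,2) S=108.6566 payoff=4.8234 vs cont=8.6340 → 8.6340 [wait]  node(5,3) S=137.0269 payoff=0.0000 vs cont=1.2254 → 1.2254 [wait]  node(5,4) S=172.8046 payoff=0.0000 vs cont=0.0000 → 0.0000 [wait]  node(5,5) S=217.9239 payoff=0.0000 vs cont=0.0000 → 0.0000 [wait]  ⇒ S*(5)=86.1602
t_4: node(4,0) S=76.7241 payoff=36.7559 vs cont=34.1596 → 36.7559 [stop]  node(4,1) S=96.7568 payoff=16.7232 vs cont=16.2558 → 16.7232 [stop]  node(4,2) S=122.0200 payoff=0.0000 vs cont=4.2976 → 4.2976 [wait]  node(4,3) S=153.8794 payoff=0.0000 vs cont=0.5128 → 0.5128 [wait]  node(4,4) S=194.0574 payoff=0.0000 vs cont=0.0000 → 0.0000 [wait]  ⇒ S*(4)=96.7568
t_3: node(3,0) S=86.1602 payoff=27.3198 vs cont=24.7235 → 27.3198 [stop]  node(3,1) S=108.6566 payoff=4.8234 vs cont=9.3989 → 9.3989 [wait]  node(3,2) S=137.0269 payoff=0.0000 vs cont=2.0849 → 2.0849 [wait]  node(3,3) S=172.8046 payoff=0.0000 vs cont=0.2146 → 0.2146 [wait]  ⇒ S*(3)=86.1602
t_2: node(2,0) S=96.7568 payoff=16.7232 vs cont=16.6831 → 16.7232 [stop]  node(2,1) S=122.0200 payoff=0.0000 vs cont=5.0978 → 5.0978 [wait]  node(2,2) S=153.8794 payoff=0.0000 vs cont=0.9923 → 0.9923 [wait]  ⇒ S*(2)=96.7568
t_1: node(1,0) S=108.6566 payoff=4.8234 vs cont=9.8460 → 9.8460 [wait]  node(1,1) S=137.0269 payoff=0.0000 vs cont=2.6876 → 2.6876 [wait]  ⇒ S*(1)=-
t_0: node(0,0) S=122.0200 payoff=0.0000 vs cont=5.6217 → 5.6217 [wait]  ⇒ S*(0)=-

price = 5.6217
boundary = - - 96.7568 86.1602 96.7568 86.1602 96.7568 86.1602
tree:
5.6217
9.8460 2.6876
16.7232 5.0978 0.9923
27.3198 9.3989 2.0849 0.2146
36.7559 16.7232 4.2976 0.5128 0.0000
45.1585 27.3198 8.6340 1.2254 0.0000 0.0000
52.6410 36.7559 16.7232 2.9284 0.0000 0.0000 0.0000
59.3039 45.1585 27.3198 6.9980 0.0000 0.0000 0.0000 0.0000
65.2372 52.6410 36.7559 16.7232 0.0000 0.0000 0.0000 0.0000 0.0000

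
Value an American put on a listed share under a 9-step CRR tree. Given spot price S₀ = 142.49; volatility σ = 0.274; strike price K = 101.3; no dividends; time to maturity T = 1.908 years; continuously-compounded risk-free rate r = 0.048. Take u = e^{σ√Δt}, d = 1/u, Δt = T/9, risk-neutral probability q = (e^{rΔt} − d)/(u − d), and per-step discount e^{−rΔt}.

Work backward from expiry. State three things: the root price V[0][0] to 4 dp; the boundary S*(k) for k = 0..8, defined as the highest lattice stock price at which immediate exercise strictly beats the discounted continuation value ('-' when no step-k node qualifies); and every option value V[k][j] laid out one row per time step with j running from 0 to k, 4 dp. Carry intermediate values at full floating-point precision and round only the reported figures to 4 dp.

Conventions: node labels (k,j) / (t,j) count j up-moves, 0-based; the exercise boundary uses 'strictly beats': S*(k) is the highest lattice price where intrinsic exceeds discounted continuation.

price = 2.9047
boundary = - - - - - 75.8287 66.8410 75.8287 86.0248
tree:
2.9047
4.7257 1.2059
7.5260 2.1187 0.3494
11.6829 3.6662 0.6681 0.0489
17.5818 6.2259 1.2701 0.1006 0.0000
25.4713 10.3224 2.3982 0.2070 0.0000 0.0000
34.4590 16.5797 4.4922 0.4259 0.0000 0.0000 0.0000
42.3813 25.4713 8.3333 0.8762 0.0000 0.0000 0.0000 0.0000
49.3647 34.4590 15.2752 1.8025 0.0000 0.0000 0.0000 0.0000 0.0000
55.5203 42.3813 25.4713 3.7081 0.0000 0.0000 0.0000 0.0000 0.0000 0.0000

params: Δt=0.21200 u=1.13446 d=0.88147 q=0.50893 e^(-rΔt)=0.98988
t_9 payoffs: 55.5203 42.3813 25.4713 3.7081 0.0000 0.0000 0.0000 0.0000 0.0000 0.0000
t_8: node(8,0) S=51.9353 payoff=49.3647 vs cont=48.3391 → 49.3647 [stop]  node(8,1) S=66.8410 payoff=34.4590 vs cont=33.4334 → 34.4590 [stop]  node(8,2) S=86.0248 payoff=15.2752 vs cont=14.2496 → 15.2752 [stop]  node(8,3) S=110.7144 payoff=0.0000 vs cont=1.8025 → 1.8025 [wait]  node(8,4) S=142.4900 payoff=0.0000 vs cont=0.0000 → 0.0000 [wait]  node(8,5) S=183.3854 payoff=0.0000 vs cont=0.0000 → 0.0000 [wait]  node(8,6) S=236.0180 payoff=0.0000 vs cont=0.0000 → 0.0000 [wait]  node(8,7) S=303.7565 payoff=0.0000 vs cont=0.0000 → 0.0000 [wait]  node(8,8) S=390.9362 payoff=0.0000 vs cont=0.0000 → 0.0000 [wait]  ⇒ S*(8)=86.0248
t_7: node(7,0) S=58.9187 payoff=42.3813 vs cont=41.3557 → 42.3813 [stop]  node(7,1) S=75.8287 payoff=25.4713 vs cont=24.4457 → 25.4713 [stop]  node(7,2) S=97.5919 payoff=3.7081 vs cont=8.3333 → 8.3333 [wait]  node(7,3) S=125.6013 payoff=0.0000 vs cont=0.8762 → 0.8762 [wait]  node(7,4) S=161.6496 payoff=0.0000 vs cont=0.0000 → 0.0000 [wait]  node(7,5) S=208.0439 payoff=0.0000 vs cont=0.0000 → 0.0000 [wait]  node(7,6) S=267.7536 payoff=0.0000 vs cont=0.0000 → 0.0000 [wait]  node(7,7) S=344.6004 payoff=0.0000 vs cont=0.0000 → 0.0000 [wait]  ⇒ S*(7)=75.8287
t_6: node(6,0) S=66.8410 payoff=34.4590 vs cont=33.4334 → 34.4590 [stop]  node(6,1) S=86.0248 payoff=15.2752 vs cont=16.5797 → 16.5797 [wait]  node(6,2) S=110.7144 payoff=0.0000 vs cont=4.4922 → 4.4922 [wait]  node(6,3) S=142.4900 payoff=0.0000 vs cont=0.4259 → 0.4259 [wait]  node(6,4) S=183.3854 payoff=0.0000 vs cont=0.0000 → 0.0000 [wait]  node(6,5) S=236.0180 payoff=0.0000 vs cont=0.0000 → 0.0000 [wait]  node(6,6) S=303.7565 payoff=0.0000 vs cont=0.0000 → 0.0000 [wait]  ⇒ S*(6)=66.8410
t_5: node(5,0) S=75.8287 payoff=25.4713 vs cont=25.1029 → 25.4713 [stop]  node(5,1) S=97.5919 payoff=3.7081 vs cont=10.3224 → 10.3224 [wait]  node(5,2) S=125.6013 payoff=0.0000 vs cont=2.3982 → 2.3982 [wait]  node(5,3) S=161.6496 payoff=0.0000 vs cont=0.2070 → 0.2070 [wait]  node(5,4) S=208.0439 payoff=0.0000 vs cont=0.0000 → 0.0000 [wait]  node(5,5) S=267.7536 payoff=0.0000 vs cont=0.0000 → 0.0000 [wait]  ⇒ S*(5)=75.8287
t_4: node(4,0) S=86.0248 payoff=15.2752 vs cont=17.5818 → 17.5818 [wait]  node(4,1) S=110.7144 payoff=0.0000 vs cont=6.2259 → 6.2259 [wait]  node(4,2) S=142.4900 payoff=0.0000 vs cont=1.2701 → 1.2701 [wait]  node(4,3) S=183.3854 payoff=0.0000 vs cont=0.1006 → 0.1006 [wait]  node(4,4) S=236.0180 payoff=0.0000 vs cont=0.0000 → 0.0000 [wait]  ⇒ S*(4)=-
t_3: node(3,0) S=97.5919 payoff=3.7081 vs cont=11.6829 → 11.6829 [wait]  node(3,1) S=125.6013 payoff=0.0000 vs cont=3.6662 → 3.6662 [wait]  node(3,2) S=161.6496 payoff=0.0000 vs cont=0.6681 → 0.6681 [wait]  node(3,3) S=208.0439 payoff=0.0000 vs cont=0.0489 → 0.0489 [wait]  ⇒ S*(3)=-
t_2: node(2,0) S=110.7144 payoff=0.0000 vs cont=7.5260 → 7.5260 [wait]  node(2,1) S=142.4900 payoff=0.0000 vs cont=2.1187 → 2.1187 [wait]  node(2,2) S=183.3854 payoff=0.0000 vs cont=0.3494 → 0.3494 [wait]  ⇒ S*(2)=-
t_1: node(1,0) S=125.6013 payoff=0.0000 vs cont=4.7257 → 4.7257 [wait]  node(1,1) S=161.6496 payoff=0.0000 vs cont=1.2059 → 1.2059 [wait]  ⇒ S*(1)=-
t_0: node(0,0) S=142.4900 payoff=0.0000 vs cont=2.9047 → 2.9047 [wait]  ⇒ S*(0)=-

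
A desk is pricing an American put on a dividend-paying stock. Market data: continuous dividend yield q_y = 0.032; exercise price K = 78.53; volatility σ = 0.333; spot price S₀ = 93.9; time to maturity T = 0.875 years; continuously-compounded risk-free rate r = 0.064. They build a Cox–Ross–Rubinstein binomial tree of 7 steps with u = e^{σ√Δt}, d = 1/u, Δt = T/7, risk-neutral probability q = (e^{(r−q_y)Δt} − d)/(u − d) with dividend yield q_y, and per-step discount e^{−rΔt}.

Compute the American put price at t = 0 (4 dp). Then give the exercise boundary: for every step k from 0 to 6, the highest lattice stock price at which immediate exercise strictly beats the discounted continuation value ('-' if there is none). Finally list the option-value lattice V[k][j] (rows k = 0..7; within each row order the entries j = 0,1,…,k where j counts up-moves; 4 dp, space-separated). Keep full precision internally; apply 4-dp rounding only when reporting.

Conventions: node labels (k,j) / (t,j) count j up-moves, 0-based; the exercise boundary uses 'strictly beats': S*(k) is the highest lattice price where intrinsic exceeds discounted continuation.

price = 4.0329
boundary = - - - - 58.6330 52.1208 58.6330
tree:
4.0329
6.3090 1.7073
9.6015 2.9527 0.4267
14.1213 5.0098 0.8394 0.0000
19.8970 8.2840 1.6513 0.0000 0.0000
26.4092 13.2053 3.2484 0.0000 0.0000 0.0000
32.1981 19.8970 6.3904 0.0000 0.0000 0.0000 0.0000
37.3440 26.4092 12.5712 0.0000 0.0000 0.0000 0.0000 0.0000

Δt=0.12500, u=1.12494, d=0.88893, q=0.48758, disc=e^(-rΔt)=0.99203
k=7 terminal: V=max(K-S,0) → 37.3440 26.4092 12.5712 0.0000 0.0000 0.0000 0.0000 0.0000
k=6: j=0 S=46.3319 intr=32.1981 cont=31.7573 V=32.1981[EX]; j=1 S=58.6330 intr=19.8970 cont=19.5054 V=19.8970[EX]; j=2 S=74.2000 intr=4.3300 cont=6.3904 V=6.3904[hold]; j=3 S=93.9000 intr=0.0000 cont=0.0000 V=0.0000[hold]; j=4 S=118.8304 intr=0.0000 cont=0.0000 V=0.0000[hold]; j=5 S=150.3797 intr=0.0000 cont=0.0000 V=0.0000[hold]; j=6 S=190.3054 intr=0.0000 cont=0.0000 V=0.0000[hold]  S*(6)=58.6330
k=5: j=0 S=52.1208 intr=26.4092 cont=25.9915 V=26.4092[EX]; j=1 S=65.9588 intr=12.5712 cont=13.2053 V=13.2053[hold]; j=2 S=83.4708 intr=0.0000 cont=3.2484 V=3.2484[hold]; j=3 S=105.6322 intr=0.0000 cont=0.0000 V=0.0000[hold]; j=4 S=133.6775 intr=0.0000 cont=0.0000 V=0.0000[hold]; j=5 S=169.1688 intr=0.0000 cont=0.0000 V=0.0000[hold]  S*(5)=52.1208
k=4: j=0 S=58.6330 intr=19.8970 cont=19.8121 V=19.8970[EX]; j=1 S=74.2000 intr=4.3300 cont=8.2840 V=8.2840[hold]; j=2 S=93.9000 intr=0.0000 cont=1.6513 V=1.6513[hold]; j=3 S=118.8304 intr=0.0000 cont=0.0000 V=0.0000[hold]; j=4 S=150.3797 intr=0.0000 cont=0.0000 V=0.0000[hold]  S*(4)=58.6330
k=3: j=0 S=65.9588 intr=12.5712 cont=14.1213 V=14.1213[hold]; j=1 S=83.4708 intr=0.0000 cont=5.0098 V=5.0098[hold]; j=2 S=105.6322 intr=0.0000 cont=0.8394 V=0.8394[hold]; j=3 S=133.6775 intr=0.0000 cont=0.0000 V=0.0000[hold]  S*(3)=-
k=2: j=0 S=74.2000 intr=4.3300 cont=9.6015 V=9.6015[hold]; j=1 S=93.9000 intr=0.0000 cont=2.9527 V=2.9527[hold]; j=2 S=118.8304 intr=0.0000 cont=0.4267 V=0.4267[hold]  S*(2)=-
k=1: j=0 S=83.4708 intr=0.0000 cont=6.3090 V=6.3090[hold]; j=1 S=105.6322 intr=0.0000 cont=1.7073 V=1.7073[hold]  S*(1)=-
k=0: j=0 S=93.9000 intr=0.0000 cont=4.0329 V=4.0329[hold]  S*(0)=-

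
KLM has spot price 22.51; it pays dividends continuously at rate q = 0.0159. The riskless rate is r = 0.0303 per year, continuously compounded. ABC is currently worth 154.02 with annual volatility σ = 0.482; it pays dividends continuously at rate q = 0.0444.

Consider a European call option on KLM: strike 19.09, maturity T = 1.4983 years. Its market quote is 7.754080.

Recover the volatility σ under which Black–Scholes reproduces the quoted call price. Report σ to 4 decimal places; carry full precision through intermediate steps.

At σ = 0.5940 the Black–Scholes value reproduces the quote:
σ√T = 0.594·√1.4983 = 0.727086
d₁ = (ln(S/K) + (r−q+σ²/2)T) / (σ√T) = (ln(22.51/19.09) + (0.0303−0.0159+0.594²/2)·1.4983) / 0.727086 = (0.164795 + 0.285903) / 0.727086 = 0.619868
d₂ = d₁ − σ√T = 0.619868 − 0.727086 = -0.107218
e^{−rT} = 0.955617
e^{−qT} = 0.976459
N(d₁) = 0.732328,  N(d₂) = 0.457308
V = S·e^{−qT}·N(d₁) − K·e^{−rT}·N(d₂) = 16.096624 − 8.342544 = 7.754080 (the quoted price), and the Black–Scholes price is strictly increasing in σ, so σ is unique

sigma = 0.5940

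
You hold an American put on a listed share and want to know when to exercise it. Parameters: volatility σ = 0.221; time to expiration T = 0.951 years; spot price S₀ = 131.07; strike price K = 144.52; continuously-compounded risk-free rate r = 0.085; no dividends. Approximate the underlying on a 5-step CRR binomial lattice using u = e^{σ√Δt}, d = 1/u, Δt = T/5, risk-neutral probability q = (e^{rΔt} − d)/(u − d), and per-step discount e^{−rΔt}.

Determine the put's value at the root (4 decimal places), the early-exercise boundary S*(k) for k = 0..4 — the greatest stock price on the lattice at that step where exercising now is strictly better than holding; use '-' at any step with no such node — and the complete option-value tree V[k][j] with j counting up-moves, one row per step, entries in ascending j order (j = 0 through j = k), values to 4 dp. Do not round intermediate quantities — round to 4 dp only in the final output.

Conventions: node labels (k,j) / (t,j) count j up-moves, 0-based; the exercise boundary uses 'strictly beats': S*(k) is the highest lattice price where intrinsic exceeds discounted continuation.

Δt=0.19020, u=1.10118, d=0.90812, q=0.56034, disc=e^(-rΔt)=0.98396
k=5 terminal: V=max(K-S,0) → 63.5710 46.3614 25.4931 0.1883 0.0000 0.0000
k=4: j=0 S=89.1395 intr=55.3805 cont=53.0629 V=55.3805[EX]; j=1 S=108.0903 intr=36.4297 cont=34.1120 V=36.4297[EX]; j=2 S=131.0700 intr=13.4500 cont=11.1323 V=13.4500[EX]; j=3 S=158.9351 intr=0.0000 cont=0.0815 V=0.0815[hold]; j=4 S=192.7244 intr=0.0000 cont=0.0000 V=0.0000[hold]  S*(4)=131.0700
k=3: j=0 S=98.1586 intr=46.3614 cont=44.0437 V=46.3614[EX]; j=1 S=119.0269 intr=25.4931 cont=23.1755 V=25.4931[EX]; j=2 S=144.3317 intr=0.1883 cont=5.8635 V=5.8635[hold]; j=3 S=175.0162 intr=0.0000 cont=0.0352 V=0.0352[hold]  S*(3)=119.0269
k=2: j=0 S=108.0903 intr=36.4297 cont=34.1120 V=36.4297[EX]; j=1 S=131.0700 intr=13.4500 cont=14.2614 V=14.2614[hold]; j=2 S=158.9351 intr=0.0000 cont=2.5560 V=2.5560[hold]  S*(2)=108.0903
k=1: j=0 S=119.0269 intr=25.4931 cont=23.6228 V=25.4931[EX]; j=1 S=144.3317 intr=0.1883 cont=7.5788 V=7.5788[hold]  S*(1)=119.0269
k=0: j=0 S=131.0700 intr=13.4500 cont=15.2071 V=15.2071[hold]  S*(0)=-

price = 15.2071
boundary = - 119.0269 108.0903 119.0269 131.0700
tree:
15.2071
25.4931 7.5788
36.4297 14.2614 2.5560
46.3614 25.4931 5.8635 0.0352
55.3805 36.4297 13.4500 0.0815 0.0000
63.5710 46.3614 25.4931 0.1883 0.0000 0.0000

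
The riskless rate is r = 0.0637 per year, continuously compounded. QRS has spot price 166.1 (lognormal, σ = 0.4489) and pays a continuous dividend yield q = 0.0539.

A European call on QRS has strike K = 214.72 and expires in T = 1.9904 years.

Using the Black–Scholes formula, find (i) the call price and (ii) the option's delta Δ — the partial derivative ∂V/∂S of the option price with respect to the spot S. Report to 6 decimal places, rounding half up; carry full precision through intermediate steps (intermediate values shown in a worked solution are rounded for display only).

price = 24.868835
Δ = 0.428384

σ√T = 0.4489·√1.9904 = 0.633315
d₁ = (ln(S/K) + (r−q+σ²/2)T) / (σ√T) = (ln(166.1/214.72) + (0.0637−0.0539+0.4489²/2)·1.9904) / 0.633315 = (-0.256745 + 0.220050) / 0.633315 = -0.057941
d₂ = d₁ − σ√T = -0.057941 − 0.633315 = -0.691256
e^{−rT} = 0.880920
e^{−qT} = 0.898272
N(d₁) = 0.476898,  N(d₂) = 0.244702
Call price V = S·e^{−qT}·N(d₁) − K·e^{−rT}·N(d₂) = 71.154555 − 46.285720 = 24.868835
Δ = e^{−qT}·N(d₁) = 0.428384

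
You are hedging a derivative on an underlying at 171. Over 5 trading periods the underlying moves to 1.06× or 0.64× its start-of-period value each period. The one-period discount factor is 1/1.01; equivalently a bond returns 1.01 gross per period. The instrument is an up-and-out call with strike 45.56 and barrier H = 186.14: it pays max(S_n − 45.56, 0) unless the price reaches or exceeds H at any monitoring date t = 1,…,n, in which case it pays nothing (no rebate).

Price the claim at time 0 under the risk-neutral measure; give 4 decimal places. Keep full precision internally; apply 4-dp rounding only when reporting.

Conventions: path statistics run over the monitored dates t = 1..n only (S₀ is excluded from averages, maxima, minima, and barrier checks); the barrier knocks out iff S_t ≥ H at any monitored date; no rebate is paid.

Set p* = 0.8810 (from d < R < u); the path-dependent value is the discounted p*-expectation over all price paths.
Enumerate all 2^5 = 32 price paths (U = up ×1.06, D = down ×0.64); each path with k up-moves has probability p*^k·(1−p*)^(5−k).
DDDDD: M=109.4400, payoff=0.0000, prob=0.000024
UDDDD: M=181.2600, payoff=0.0000, prob=0.000177
DUDDD: M=116.0064, payoff=0.0000, prob=0.000177
UUDDD: M=192.1356, payoff=0.0000, prob=0.001309
DDUDD: M=109.4400, payoff=0.0000, prob=0.000177
UDUDD: M=181.2600, payoff=4.8072, prob=0.001309
DUUDD: M=122.9668, payoff=4.8072, prob=0.001309
UUUDD: M=203.6637, payoff=0.0000, prob=0.009689
DDDUD: M=109.4400, payoff=0.0000, prob=0.000177
UDDUD: M=181.2600, payoff=4.8072, prob=0.001309
DUDUD: M=116.0064, payoff=4.8072, prob=0.001309
UUDUD: M=192.1356, payoff=0.0000, prob=0.009689
DDUUD: M=109.4400, payoff=4.8072, prob=0.001309
UDUUD: M=181.2600, payoff=37.8607, prob=0.009689
DUUUD: M=130.3448, payoff=37.8607, prob=0.009689
UUUUD: M=215.8836, payoff=0.0000, prob=0.071702
DDDDU: M=109.4400, payoff=0.0000, prob=0.000177
UDDDU: M=181.2600, payoff=4.8072, prob=0.001309
DUDDU: M=116.0064, payoff=4.8072, prob=0.001309
UUDDU: M=192.1356, payoff=0.0000, prob=0.009689
DDUDU: M=109.4400, payoff=4.8072, prob=0.001309
UDUDU: M=181.2600, payoff=37.8607, prob=0.009689
DUUDU: M=122.9668, payoff=37.8607, prob=0.009689
UUUDU: M=203.6637, payoff=0.0000, prob=0.071702
DDDUU: M=109.4400, payoff=4.8072, prob=0.001309
UDDUU: M=181.2600, payoff=37.8607, prob=0.009689
DUDUU: M=116.0064, payoff=37.8607, prob=0.009689
UUDUU: M=192.1356, payoff=0.0000, prob=0.071702
DDUUU: M=109.4400, payoff=37.8607, prob=0.009689
UDUUU: M=181.2600, payoff=92.6055, prob=0.071702
DUUUU: M=138.1655, payoff=92.6055, prob=0.071702
UUUUU: M=228.8366, payoff=0.0000, prob=0.530594
Price = Σ prob·payoff / R^5 = 15.904562 / 1.051010 = 15.1326

price = 15.1326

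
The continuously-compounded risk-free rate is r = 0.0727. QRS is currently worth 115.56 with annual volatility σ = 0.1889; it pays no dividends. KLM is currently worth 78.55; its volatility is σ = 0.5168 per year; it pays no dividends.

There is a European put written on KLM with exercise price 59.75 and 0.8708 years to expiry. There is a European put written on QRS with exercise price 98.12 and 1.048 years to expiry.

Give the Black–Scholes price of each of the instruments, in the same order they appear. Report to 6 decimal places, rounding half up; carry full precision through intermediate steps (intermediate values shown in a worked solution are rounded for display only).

price(KLM put K=59.75) = 4.510328
price(QRS put K=98.12) = 1.020650

[KLM put K=59.75]
σ√T = 0.5168·√0.8708 = 0.482261
d₁ = (ln(S/K) + (r+σ²/2)T) / (σ√T) = (ln(78.55/59.75) + (0.0727+0.5168²/2)·0.8708) / 0.482261 = (0.273566 + 0.179595) / 0.482261 = 0.939660
d₂ = d₁ − σ√T = 0.939660 − 0.482261 = 0.457400
e^{−rT} = 0.938655
N(−d₁) = 0.173696,  N(−d₂) = 0.323692
price = K·e^{−rT}·N(−d₂) − S·N(−d₁) = 18.154148 − 13.643820 = 4.510328
[QRS put K=98.12]
σ√T = 0.1889·√1.048 = 0.193380
d₁ = (ln(S/K) + (r+σ²/2)T) / (σ√T) = (ln(115.56/98.12) + (0.0727+0.1889²/2)·1.048) / 0.193380 = (0.163599 + 0.094888) / 0.193380 = 1.336672
d₂ = d₁ − σ√T = 1.336672 − 0.193380 = 1.143292
e^{−rT} = 0.926640
N(−d₁) = 0.090665,  N(−d₂) = 0.126459
price = K·e^{−rT}·N(−d₂) − S·N(−d₁) = 11.497881 − 10.477231 = 1.020650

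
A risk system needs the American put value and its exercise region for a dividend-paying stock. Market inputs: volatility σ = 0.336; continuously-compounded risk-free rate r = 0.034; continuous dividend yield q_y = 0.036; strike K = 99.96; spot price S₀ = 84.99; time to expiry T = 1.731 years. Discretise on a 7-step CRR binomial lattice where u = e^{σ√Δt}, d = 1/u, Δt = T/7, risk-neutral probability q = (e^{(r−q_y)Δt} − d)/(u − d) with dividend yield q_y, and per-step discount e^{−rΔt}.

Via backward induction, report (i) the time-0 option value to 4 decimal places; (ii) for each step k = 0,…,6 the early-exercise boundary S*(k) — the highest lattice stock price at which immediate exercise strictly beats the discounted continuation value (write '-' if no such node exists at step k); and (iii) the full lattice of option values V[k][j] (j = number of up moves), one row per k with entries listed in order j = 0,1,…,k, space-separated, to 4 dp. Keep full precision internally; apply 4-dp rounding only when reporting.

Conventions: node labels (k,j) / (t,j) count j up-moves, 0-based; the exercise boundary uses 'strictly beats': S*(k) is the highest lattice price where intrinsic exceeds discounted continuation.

Δt=0.24729  u=1.18186  d=0.84613  q=0.45685  discount=0.99163
step 7 (expiry): payoffs max(K−S,0) = 73.5713 63.1008 48.4757 28.0476 0.0000 0.0000 0.0000 0.0000
step 6: (k=6,j=0): S=31.1876, K−S=68.7724, hold=68.2119 ⇒ V=68.7724 exercise | (k=6,j=1): S=43.5623, K−S=56.3977, hold=55.9469 ⇒ V=56.3977 exercise | (k=6,j=2): S=60.8470, K−S=39.1130, hold=38.8154 ⇒ V=39.1130 exercise | (k=6,j=3): S=84.9900, K−S=14.9700, hold=15.1065 ⇒ V=15.1065 continue | (k=6,j=4): S=118.7125, K−S=0.0000, hold=0.0000 ⇒ V=0.0000 continue | (k=6,j=5): S=165.8155, K−S=0.0000, hold=0.0000 ⇒ V=0.0000 continue | (k=6,j=6): S=231.6081, K−S=0.0000, hold=0.0000 ⇒ V=0.0000 continue  boundary S*=60.8470
step 5: (k=5,j=0): S=36.8592, K−S=63.1008, hold=62.5905 ⇒ V=63.1008 exercise | (k=5,j=1): S=51.4843, K−S=48.4757, hold=48.0951 ⇒ V=48.4757 exercise | (k=5,j=2): S=71.9124, K−S=28.0476, hold=27.9099 ⇒ V=28.0476 exercise | (k=5,j=3): S=100.4459, K−S=0.0000, hold=8.1363 ⇒ V=8.1363 continue | (k=5,j=4): S=140.3010, K−S=0.0000, hold=0.0000 ⇒ V=0.0000 continue | (k=5,j=5): S=195.9699, K−S=0.0000, hold=0.0000 ⇒ V=0.0000 continue  boundary S*=71.9124
step 4: (k=4,j=0): S=43.5623, K−S=56.3977, hold=55.9469 ⇒ V=56.3977 exercise | (k=4,j=1): S=60.8470, K−S=39.1130, hold=38.8154 ⇒ V=39.1130 exercise | (k=4,j=2): S=84.9900, K−S=14.9700, hold=18.7924 ⇒ V=18.7924 continue | (k=4,j=3): S=118.7125, K−S=0.0000, hold=4.3822 ⇒ V=4.3822 continue | (k=4,j=4): S=165.8155, K−S=0.0000, hold=0.0000 ⇒ V=0.0000 continue  boundary S*=60.8470
step 3: (k=3,j=0): S=51.4843, K−S=48.4757, hold=48.0951 ⇒ V=48.4757 exercise | (k=3,j=1): S=71.9124, K−S=28.0476, hold=29.5797 ⇒ V=29.5797 continue | (k=3,j=2): S=100.4459, K−S=0.0000, hold=12.1069 ⇒ V=12.1069 continue | (k=3,j=3): S=140.3010, K−S=0.0000, hold=2.3603 ⇒ V=2.3603 continue  boundary S*=51.4843
step 2: (k=2,j=0): S=60.8470, K−S=39.1130, hold=39.5094 ⇒ V=39.5094 continue | (k=2,j=1): S=84.9900, K−S=14.9700, hold=21.4164 ⇒ V=21.4164 continue | (k=2,j=2): S=118.7125, K−S=0.0000, hold=7.5900 ⇒ V=7.5900 continue  boundary S*=-
step 1: (k=1,j=0): S=71.9124, K−S=28.0476, hold=30.9820 ⇒ V=30.9820 continue | (k=1,j=1): S=100.4459, K−S=0.0000, hold=14.9734 ⇒ V=14.9734 continue  boundary S*=-
step 0: (k=0,j=0): S=84.9900, K−S=14.9700, hold=23.4702 ⇒ V=23.4702 continue  boundary S*=-

price = 23.4702
boundary = - - - 51.4843 60.8470 71.9124 60.8470
tree:
23.4702
30.9820 14.9734
39.5094 21.4164 7.5900
48.4757 29.5797 12.1069 2.3603
56.3977 39.1130 18.7924 4.3822 0.0000
63.1008 48.4757 28.0476 8.1363 0.0000 0.0000
68.7724 56.3977 39.1130 15.1065 0.0000 0.0000 0.0000
73.5713 63.1008 48.4757 28.0476 0.0000 0.0000 0.0000 0.0000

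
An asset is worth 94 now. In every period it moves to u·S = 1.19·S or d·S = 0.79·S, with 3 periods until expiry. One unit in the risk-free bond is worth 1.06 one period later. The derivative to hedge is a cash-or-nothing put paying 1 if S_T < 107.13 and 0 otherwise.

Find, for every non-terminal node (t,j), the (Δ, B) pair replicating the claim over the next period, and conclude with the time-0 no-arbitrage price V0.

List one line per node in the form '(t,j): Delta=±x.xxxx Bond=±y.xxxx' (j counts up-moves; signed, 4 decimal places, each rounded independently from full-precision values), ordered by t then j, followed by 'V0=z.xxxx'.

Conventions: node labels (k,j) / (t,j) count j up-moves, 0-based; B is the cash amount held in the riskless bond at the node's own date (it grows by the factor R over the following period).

(0,0): Delta=-0.0108 Bond=1.5952
(1,0): Delta=0.0000 Bond=0.8900
(1,1): Delta=-0.0142 Bond=2.0765
(2,0): Delta=0.0000 Bond=0.9434
(2,1): Delta=0.0000 Bond=0.9434
(2,2): Delta=-0.0188 Bond=2.8066
V0=0.5814

No-arbitrage ⇒ martingale measure with p* = (R−d)/(u−d) = 0.6750.
Payoffs at expiry: V(3,0)=1.0000, V(3,1)=1.0000, V(3,2)=1.0000, V(3,3)=0.0000
Node (2,0) S=58.6654: V=(p*·1.0000+(1−p*)·1.0000)/1.06=0.9434; Δ=(1.0000−1.0000)/(69.8118−46.3457)=0.0000; B=V−Δ·S=0.9434
Node (2,1) S=88.3694: V=(p*·1.0000+(1−p*)·1.0000)/1.06=0.9434; Δ=(1.0000−1.0000)/(105.1596−69.8118)=0.0000; B=V−Δ·S=0.9434
Node (2,2) S=133.1134: V=(p*·0.0000+(1−p*)·1.0000)/1.06=0.3066; Δ=(0.0000−1.0000)/(158.4049−105.1596)=-0.0188; B=V−Δ·S=2.8066
Node (1,0) S=74.2600: V=(p*·0.9434+(1−p*)·0.9434)/1.06=0.8900; Δ=(0.9434−0.9434)/(88.3694−58.6654)=0.0000; B=V−Δ·S=0.8900
Node (1,1) S=111.8600: V=(p*·0.3066+(1−p*)·0.9434)/1.06=0.4845; Δ=(0.3066−0.9434)/(133.1134−88.3694)=-0.0142; B=V−Δ·S=2.0765
Node (0,0) S=94.0000: V=(p*·0.4845+(1−p*)·0.8900)/1.06=0.5814; Δ=(0.4845−0.8900)/(111.8600−74.2600)=-0.0108; B=V−Δ·S=1.5952
As a check, the time-0 holding Δ(0,0)·S0 + B(0,0) comes to 0.5814 — exactly V0.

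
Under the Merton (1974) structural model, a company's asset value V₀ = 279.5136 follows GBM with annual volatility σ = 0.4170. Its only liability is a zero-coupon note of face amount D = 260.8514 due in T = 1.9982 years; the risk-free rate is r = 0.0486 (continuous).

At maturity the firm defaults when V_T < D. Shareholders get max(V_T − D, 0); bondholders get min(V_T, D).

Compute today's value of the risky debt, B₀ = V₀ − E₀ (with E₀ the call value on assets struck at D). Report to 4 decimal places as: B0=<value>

Equity is a call on the firm's assets struck at D = 260.8514:
d₁ = [ln(V₀/D) + (r + σ²/2)T] / (σ√T)
   = [ln(279.5136/260.8514) + (0.0486 + 0.5·0.4170²)·1.9982] / (0.4170·√1.9982)
   = [0.069100 + 0.270845] / 0.589462 = 0.576704
d₂ = d₁ − σ√T = 0.576704 − 0.589462 = -0.012757
N(d₁) = 0.717930,  N(d₂) = 0.494911,  e^(−rT) = 0.907454
E₀ = V₀·N(d₁) − D·e^(−rT)·N(d₂)
   = 279.5136·0.717930 − 260.8514·0.907454·0.494911 = 83.520688
B₀ = V₀ − E₀ = 279.5136 − 83.520688 = 195.992912

B0=195.9929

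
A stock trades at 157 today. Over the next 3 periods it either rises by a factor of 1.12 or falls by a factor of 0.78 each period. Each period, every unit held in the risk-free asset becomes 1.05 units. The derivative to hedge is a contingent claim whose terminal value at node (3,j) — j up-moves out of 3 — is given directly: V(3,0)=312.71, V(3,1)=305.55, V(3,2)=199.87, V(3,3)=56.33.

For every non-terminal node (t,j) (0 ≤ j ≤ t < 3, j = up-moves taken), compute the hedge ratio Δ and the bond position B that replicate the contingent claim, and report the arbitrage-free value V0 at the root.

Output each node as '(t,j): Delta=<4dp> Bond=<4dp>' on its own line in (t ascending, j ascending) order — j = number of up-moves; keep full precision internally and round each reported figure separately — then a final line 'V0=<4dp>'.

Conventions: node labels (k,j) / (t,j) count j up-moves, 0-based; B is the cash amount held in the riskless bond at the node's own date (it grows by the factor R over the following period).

Arbitrage-free pricing uses the up-move probability p* = (R−d)/(u−d) = 0.7941, discounting each step at R = 1.05.
Payoffs at expiry: V(3,0)=312.7100, V(3,1)=305.5500, V(3,2)=199.8700, V(3,3)=56.3300
  t=2,j=0: stock 95.5188 → up 106.9811 (V=305.5500), down 74.5047 (V=312.7100). Price 292.4039; hedge Δ=-0.2205, bond B=313.4627.
  t=2,j=1: stock 137.1552 → up 153.6138 (V=199.8700), down 106.9811 (V=305.5500). Price 211.0739; hedge Δ=-2.2662, bond B=521.8975.
  t=2,j=2: stock 196.9408 → up 220.5737 (V=56.3300), down 153.6138 (V=199.8700). Price 81.7927; hedge Δ=-2.1437, bond B=503.9692.
  t=1,j=0: stock 122.4600 → up 137.1552 (V=211.0739), down 95.5188 (V=292.4039). Price 216.9699; hedge Δ=-1.9533, bond B=456.1757.
  t=1,j=1: stock 175.8400 → up 196.9408 (V=81.7927), down 137.1552 (V=211.0739). Price 103.2471; hedge Δ=-2.1624, bond B=483.4860.
  t=0,j=0: stock 157.0000 → up 175.8400 (V=103.2471), down 122.4600 (V=216.9699). Price 120.6291; hedge Δ=-2.1304, bond B=455.1079.
Check: Δ(0,0)·S0 + B(0,0) = 120.6291 = V0.

(0,0): Delta=-2.1304 Bond=455.1079
(1,0): Delta=-1.9533 Bond=456.1757
(1,1): Delta=-2.1624 Bond=483.4860
(2,0): Delta=-0.2205 Bond=313.4627
(2,1): Delta=-2.2662 Bond=521.8975
(2,2): Delta=-2.1437 Bond=503.9692
V0=120.6291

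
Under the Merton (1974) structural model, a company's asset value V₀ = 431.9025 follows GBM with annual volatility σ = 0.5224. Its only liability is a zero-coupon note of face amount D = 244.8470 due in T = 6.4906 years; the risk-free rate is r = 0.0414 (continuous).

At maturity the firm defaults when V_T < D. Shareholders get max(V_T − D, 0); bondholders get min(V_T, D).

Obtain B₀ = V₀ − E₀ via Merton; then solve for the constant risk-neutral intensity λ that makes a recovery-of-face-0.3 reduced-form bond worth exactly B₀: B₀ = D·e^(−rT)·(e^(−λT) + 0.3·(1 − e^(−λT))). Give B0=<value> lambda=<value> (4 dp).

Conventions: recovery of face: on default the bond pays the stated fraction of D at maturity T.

B0=133.0759 lambda=0.0820

With assets at 431.9025 and a single debt payment of 244.8470 at 6.4906 years:
d₁ = [ln(V₀/D) + (r + σ²/2)T] / (σ√T)
   = [ln(431.9025/244.8470) + (0.0414 + 0.5·0.5224²)·6.4906] / (0.5224·√6.4906)
   = [0.567566 + 1.154359] / 1.330901 = 1.293805
d₂ = d₁ − σ√T = 1.293805 − 1.330901 = -0.037096
N(d₁) = 0.902134,  N(d₂) = 0.485204,  e^(−rT) = 0.764364
E₀ = V₀·N(d₁) − D·e^(−rT)·N(d₂)
   = 431.9025·0.902134 − 244.8470·0.764364·0.485204 = 298.826639
B₀ = V₀ − E₀ = 431.9025 − 298.826639 = 133.075861
e^(−λT) = (B₀·e^(rT)/D − 0.3)/(1 − 0.3) = (133.0759·1.308277/244.8470 − 0.3)/0.7 = 0.58722392
λ = −ln(0.58722392)/6.4906 = 0.082018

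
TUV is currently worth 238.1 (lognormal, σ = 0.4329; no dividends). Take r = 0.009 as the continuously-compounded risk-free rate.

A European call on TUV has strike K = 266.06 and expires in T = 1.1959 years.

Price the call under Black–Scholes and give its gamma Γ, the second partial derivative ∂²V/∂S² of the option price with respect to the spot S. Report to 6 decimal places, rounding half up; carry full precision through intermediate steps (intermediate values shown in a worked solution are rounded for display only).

σ√T = 0.4329·√1.1959 = 0.473407
d₁ = (ln(S/K) + (r+σ²/2)T) / (σ√T) = (ln(238.1/266.06) + (0.009+0.4329²/2)·1.1959) / 0.473407 = (-0.111031 + 0.122820) / 0.473407 = 0.024903
d₂ = d₁ − σ√T = 0.024903 − 0.473407 = -0.448504
e^{−rT} = 0.989295
N(d₁) = 0.509934,  N(d₂) = 0.326895
Call price V = S·N(d₁) − K·e^{−rT}·N(d₂) = 121.415248 − 86.042498 = 35.372750
φ(d₁) = (1/√(2π))·e^{−d₁²/2} = 0.398819
Γ = φ(d₁) / (S·σ·√T) = 0.003538

price = 35.372750
Γ = 0.003538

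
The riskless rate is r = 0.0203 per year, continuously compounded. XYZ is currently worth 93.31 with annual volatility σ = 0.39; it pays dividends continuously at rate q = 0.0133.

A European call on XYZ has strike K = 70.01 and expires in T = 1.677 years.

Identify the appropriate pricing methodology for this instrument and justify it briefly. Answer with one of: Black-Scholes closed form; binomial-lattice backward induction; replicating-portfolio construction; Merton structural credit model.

Key observation: everything needed for the exact continuous-time valuation of the European call on XYZ (strike 70.01) is given, and no feature rules the closed form out.

framework: Black-Scholes closed form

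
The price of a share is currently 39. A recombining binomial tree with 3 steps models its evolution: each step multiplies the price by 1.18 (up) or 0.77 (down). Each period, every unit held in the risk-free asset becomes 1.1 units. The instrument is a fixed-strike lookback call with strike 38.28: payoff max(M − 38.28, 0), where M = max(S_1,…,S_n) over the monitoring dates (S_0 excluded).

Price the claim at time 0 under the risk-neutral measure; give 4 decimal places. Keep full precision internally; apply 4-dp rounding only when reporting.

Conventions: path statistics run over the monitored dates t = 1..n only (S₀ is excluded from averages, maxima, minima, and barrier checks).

Under the martingale measure an up-move has probability p* = 0.8049; value the claim as the probability-weighted average of per-path payoffs, discounted 3 periods at R = 1.1.
Enumerate all 2^3 = 8 price paths (U = up ×1.18, D = down ×0.77); each path with k up-moves has probability p*^k·(1−p*)^(3−k).
DDD: M=30.0300, payoff=0.0000, prob=0.007429
UDD: M=46.0200, payoff=7.7400, prob=0.030644
DUD: M=35.4354, payoff=0.0000, prob=0.030644
UUD: M=54.3036, payoff=16.0236, prob=0.126406
DDU: M=30.0300, payoff=0.0000, prob=0.030644
UDU: M=46.0200, payoff=7.7400, prob=0.126406
DUU: M=41.8138, payoff=3.5338, prob=0.126406
UUU: M=64.0782, payoff=25.7982, prob=0.521423
Price = Σ prob·payoff / R^3 = 17.139525 / 1.331000 = 12.8772

price = 12.8772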